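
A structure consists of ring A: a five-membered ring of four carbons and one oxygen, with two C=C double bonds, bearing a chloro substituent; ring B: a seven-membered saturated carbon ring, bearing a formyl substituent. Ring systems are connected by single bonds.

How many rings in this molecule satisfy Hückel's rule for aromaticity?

1

Ring A has a continuous p-orbital overlap around the ring; 2 ring double bonds (4 π electrons) plus a heteroatom lone pair (2) give 6 π electrons. That satisfies 4n+2 with n=1, so ring A is aromatic (furan).
Ring B has only sp³ atoms, so it is not fully conjugated — not aromatic (cycloheptane).
Aromatic: A. Total: 1.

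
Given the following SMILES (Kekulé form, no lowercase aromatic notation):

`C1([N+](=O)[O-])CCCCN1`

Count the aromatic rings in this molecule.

0

The SMILES encodes a six-membered saturated ring of five carbons and one N–H nitrogen.
The 6-membered ring with one N–H has only sp³ atoms, so it is not fully conjugated — not aromatic (piperidine).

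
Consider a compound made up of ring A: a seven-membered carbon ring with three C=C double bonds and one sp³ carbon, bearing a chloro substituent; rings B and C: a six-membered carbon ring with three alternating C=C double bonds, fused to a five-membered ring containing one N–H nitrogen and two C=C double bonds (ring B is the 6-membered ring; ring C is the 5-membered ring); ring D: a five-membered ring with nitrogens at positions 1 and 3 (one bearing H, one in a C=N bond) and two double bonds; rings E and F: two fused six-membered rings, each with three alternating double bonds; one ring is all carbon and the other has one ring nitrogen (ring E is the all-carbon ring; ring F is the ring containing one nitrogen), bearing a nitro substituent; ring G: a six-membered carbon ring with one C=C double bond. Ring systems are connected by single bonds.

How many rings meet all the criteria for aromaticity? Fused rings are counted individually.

5

Ring A has one sp³ carbon, so it is not fully conjugated — not aromatic (cycloheptatriene).
Rings B and C form a fused bicyclic system (with one N–H) with 9 sp² atoms and 10 π electrons from ring double bonds plus a heteroatom lone pair. 10 = 4(2)+2, so the system is aromatic and both rings count as aromatic (indole).
Ring D is fully conjugated (every ring atom contributes a p orbital); 2 ring double bonds (4 π electrons) plus a heteroatom lone pair (2) give 6 π electrons. 6 = 4(1)+2, so ring D is aromatic (imidazole).
Rings E and F form a fused bicyclic system (with one nitrogen) with 10 sp² atoms and 10 π electrons from ring double bonds. 10 = 4(2)+2, so the system is aromatic and both rings count as aromatic (quinoline).
Ring G has four sp³ carbons, so it is not fully conjugated — not aromatic (cyclohexene).
Aromatic: B, C, D, E, F. Total: 5.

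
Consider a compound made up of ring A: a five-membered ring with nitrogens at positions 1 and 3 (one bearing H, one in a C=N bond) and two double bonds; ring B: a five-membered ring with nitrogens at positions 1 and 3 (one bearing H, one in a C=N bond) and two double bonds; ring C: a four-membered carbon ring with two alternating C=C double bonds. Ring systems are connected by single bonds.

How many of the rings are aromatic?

2

Ring A is planar and fully conjugated; 2 ring double bonds (4 π electrons) plus a heteroatom lone pair (2) give 6 π electrons. 6 = 4(1)+2, so ring A is aromatic (imidazole).
Ring B has a continuous p-orbital overlap around the ring; 2 ring double bonds (4 π electrons) plus a heteroatom lone pair (2) give 6 π electrons. 6 = 4(1)+2, so ring B is aromatic (imidazole).
Ring C has only sp² ring atoms; a planar conformation would have a fully conjugated π system of 4 electrons. But 4 = 4(1), which is 4n not 4n+2, so ring C is not aromatic (cyclobutadiene) — cyclobutadiene is antiaromatic and distorts to a rectangle.
Aromatic: A, B. Total: 2.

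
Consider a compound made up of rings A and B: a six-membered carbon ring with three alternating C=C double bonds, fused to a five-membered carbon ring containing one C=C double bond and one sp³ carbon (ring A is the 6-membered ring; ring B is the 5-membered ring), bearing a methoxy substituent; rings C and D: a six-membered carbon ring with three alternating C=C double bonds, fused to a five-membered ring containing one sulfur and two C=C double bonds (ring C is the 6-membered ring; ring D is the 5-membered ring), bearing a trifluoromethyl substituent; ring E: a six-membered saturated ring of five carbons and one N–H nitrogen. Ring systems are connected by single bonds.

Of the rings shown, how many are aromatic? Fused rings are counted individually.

3

Ring A has a continuous p-orbital overlap around the ring; 3 ring double bonds give 6 π electrons. 6 = 4(1)+2, so ring A is aromatic (benzene ring).
Ring B has one sp³ carbon, so it is not fully conjugated — not aromatic (cyclopentene ring).
Rings C and D form a fused bicyclic system (with one sulfur) with 9 sp² atoms and 10 π electrons from ring double bonds plus a heteroatom lone pair. 10 = 4(2)+2, so the system is aromatic and both rings count as aromatic (benzothiophene).
Ring E has only sp³ atoms, so it is not fully conjugated — not aromatic (piperidine).
Aromatic: A, C, D. Total: 3.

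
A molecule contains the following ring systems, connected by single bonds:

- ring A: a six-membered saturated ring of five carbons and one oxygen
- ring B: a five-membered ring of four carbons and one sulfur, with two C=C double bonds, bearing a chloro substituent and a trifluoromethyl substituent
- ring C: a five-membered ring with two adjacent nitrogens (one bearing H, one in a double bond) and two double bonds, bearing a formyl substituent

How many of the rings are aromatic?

Ring A has only sp³ atoms, so it is not fully conjugated — not aromatic (tetrahydropyran).
Ring B is planar and fully conjugated; 2 ring double bonds (4 π electrons) plus a heteroatom lone pair (2) give 6 π electrons. 6 = 4(1)+2, so ring B is aromatic (thiophene).
Ring C is planar and fully conjugated; 2 ring double bonds (4 π electrons) plus a heteroatom lone pair (2) give 6 π electrons. That satisfies 4n+2 with n=1, so ring C is aromatic (pyrazole).
Aromatic: B, C. Total: 2.

2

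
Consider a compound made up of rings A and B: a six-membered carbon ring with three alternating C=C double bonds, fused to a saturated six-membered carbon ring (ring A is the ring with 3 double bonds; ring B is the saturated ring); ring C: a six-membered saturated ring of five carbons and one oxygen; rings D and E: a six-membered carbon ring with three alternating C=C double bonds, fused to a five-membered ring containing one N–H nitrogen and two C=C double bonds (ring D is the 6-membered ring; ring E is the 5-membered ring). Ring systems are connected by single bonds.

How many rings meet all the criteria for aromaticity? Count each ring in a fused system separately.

3

Ring A is fully conjugated (every ring atom contributes a p orbital); 3 ring double bonds give 6 π electrons. 6 = 4(1)+2, so ring A is aromatic (benzene ring).
Ring B has four sp³ carbons, so it is not fully conjugated — not aromatic (cyclohexane ring).
Ring C has only sp³ atoms, so it is not fully conjugated — not aromatic (tetrahydropyran).
Rings D and E form a fused bicyclic system (with one N–H) with 9 sp² atoms and 10 π electrons from ring double bonds plus a heteroatom lone pair. 10 = 4(2)+2, so the system is aromatic and both rings count as aromatic (indole).
Aromatic: A, D, E. Total: 3.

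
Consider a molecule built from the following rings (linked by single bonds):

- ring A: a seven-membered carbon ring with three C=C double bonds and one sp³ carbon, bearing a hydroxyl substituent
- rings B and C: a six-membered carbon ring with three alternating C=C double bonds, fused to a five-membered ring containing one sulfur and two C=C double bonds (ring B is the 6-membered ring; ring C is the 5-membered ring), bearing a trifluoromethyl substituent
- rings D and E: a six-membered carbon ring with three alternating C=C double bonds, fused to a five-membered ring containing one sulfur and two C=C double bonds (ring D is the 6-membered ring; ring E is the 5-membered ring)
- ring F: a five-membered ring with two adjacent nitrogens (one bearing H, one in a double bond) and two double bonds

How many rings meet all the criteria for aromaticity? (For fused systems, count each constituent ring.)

5

Ring A has one sp³ carbon, so it is not fully conjugated — not aromatic (cycloheptatriene).
Rings B and C form a fused bicyclic system (with one sulfur) with 9 sp² atoms and 10 π electrons from ring double bonds plus a heteroatom lone pair. 10 = 4(2)+2, so the system is aromatic and both rings count as aromatic (benzothiophene).
Rings D and E form a fused bicyclic system (with one sulfur) with 9 sp² atoms and 10 π electrons from ring double bonds plus a heteroatom lone pair. 10 = 4(2)+2, so the system is aromatic and both rings count as aromatic (benzothiophene).
Ring F has a continuous p-orbital overlap around the ring; 2 ring double bonds (4 π electrons) plus a heteroatom lone pair (2) give 6 π electrons. Since 6 = 4n+2 (n=1), ring F is aromatic (pyrazole).
Aromatic: B, C, D, E, F. Total: 5.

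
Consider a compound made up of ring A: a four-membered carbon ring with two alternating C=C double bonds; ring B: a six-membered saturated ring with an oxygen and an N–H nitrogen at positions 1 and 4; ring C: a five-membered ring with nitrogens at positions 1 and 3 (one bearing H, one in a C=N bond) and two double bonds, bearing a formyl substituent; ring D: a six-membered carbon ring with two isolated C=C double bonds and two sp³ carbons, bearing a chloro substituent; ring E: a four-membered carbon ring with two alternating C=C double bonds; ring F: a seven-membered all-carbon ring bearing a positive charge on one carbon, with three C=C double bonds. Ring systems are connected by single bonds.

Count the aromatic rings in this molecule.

2

Ring A has only sp² ring atoms; a planar conformation would have a fully conjugated π system of 4 electrons. But 4 = 4(1), which is 4n not 4n+2, so ring A is not aromatic (cyclobutadiene) — cyclobutadiene is antiaromatic and distorts to a rectangle.
Ring B has only sp³ atoms, so it is not fully conjugated — not aromatic (morpholine).
Ring C is planar and fully conjugated; 2 ring double bonds (4 π electrons) plus a heteroatom lone pair (2) give 6 π electrons. That satisfies 4n+2 with n=1, so ring C is aromatic (imidazole).
Ring D has two sp³ carbons, so it is not fully conjugated — not aromatic (1,4-cyclohexadiene).
Ring E has only sp² ring atoms; a planar conformation would have a fully conjugated π system of 4 electrons. But 4 = 4(1), which is 4n not 4n+2, so ring E is not aromatic (cyclobutadiene) — cyclobutadiene is antiaromatic and distorts to a rectangle.
Ring F has a continuous p-orbital overlap around the ring; 3 ring double bonds (6 π electrons) plus the carbocation's empty p orbital (0, but keeps the ring conjugated) give 6 π electrons. That satisfies 4n+2 with n=1, so ring F is aromatic (tropylium cation).
Aromatic: C, F. Total: 2.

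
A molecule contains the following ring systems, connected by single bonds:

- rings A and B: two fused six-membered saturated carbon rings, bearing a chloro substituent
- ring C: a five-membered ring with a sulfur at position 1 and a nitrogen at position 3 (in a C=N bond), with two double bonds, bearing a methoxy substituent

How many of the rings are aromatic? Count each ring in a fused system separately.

Ring A has only sp³ atoms, so it is not fully conjugated — not aromatic (cyclohexane ring).
Ring B has only sp³ atoms, so it is not fully conjugated — not aromatic (cyclohexane ring).
Ring C is planar and fully conjugated; 2 ring double bonds (4 π electrons) plus a heteroatom lone pair (2) give 6 π electrons. That satisfies 4n+2 with n=1, so ring C is aromatic (thiazole).
Aromatic: C. Total: 1.

1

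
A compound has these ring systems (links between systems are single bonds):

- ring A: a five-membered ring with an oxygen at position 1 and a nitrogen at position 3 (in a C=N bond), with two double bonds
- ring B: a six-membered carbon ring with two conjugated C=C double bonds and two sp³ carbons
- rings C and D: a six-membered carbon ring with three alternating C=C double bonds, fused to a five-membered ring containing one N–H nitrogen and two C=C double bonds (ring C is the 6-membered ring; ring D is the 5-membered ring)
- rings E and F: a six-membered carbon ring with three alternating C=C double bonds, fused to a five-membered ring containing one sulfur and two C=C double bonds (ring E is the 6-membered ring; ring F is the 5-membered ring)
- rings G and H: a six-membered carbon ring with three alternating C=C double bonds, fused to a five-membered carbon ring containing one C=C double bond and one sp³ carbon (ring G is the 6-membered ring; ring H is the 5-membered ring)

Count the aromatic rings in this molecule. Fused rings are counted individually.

Ring A has a continuous p-orbital overlap around the ring; 2 ring double bonds (4 π electrons) plus a heteroatom lone pair (2) give 6 π electrons. Since 6 = 4n+2 (n=1), ring A is aromatic (oxazole).
Ring B has two sp³ carbons, so it is not fully conjugated — not aromatic (1,3-cyclohexadiene).
Rings C and D form a fused bicyclic system (with one N–H) with 9 sp² atoms and 10 π electrons from ring double bonds plus a heteroatom lone pair. 10 = 4(2)+2, so the system is aromatic and both rings count as aromatic (indole).
Rings E and F form a fused bicyclic system (with one sulfur) with 9 sp² atoms and 10 π electrons from ring double bonds plus a heteroatom lone pair. 10 = 4(2)+2, so the system is aromatic and both rings count as aromatic (benzothiophene).
Ring G is fully conjugated (every ring atom contributes a p orbital); 3 ring double bonds give 6 π electrons. Since 6 = 4n+2 (n=1), ring G is aromatic (benzene ring).
Ring H has one sp³ carbon, so it is not fully conjugated — not aromatic (cyclopentene ring).
Aromatic: A, C, D, E, F, G. Total: 6.

6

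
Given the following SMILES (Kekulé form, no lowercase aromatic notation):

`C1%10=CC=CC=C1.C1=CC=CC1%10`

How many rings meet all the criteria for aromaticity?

The SMILES encodes a six-membered carbon ring with three alternating C=C double bonds; a five-membered carbon ring with two conjugated C=C double bonds and one sp³ carbon.
The 6-membered ring is planar and fully conjugated; 3 ring double bonds give 6 π electrons. Since 6 = 4n+2 (n=1), it is aromatic (benzene).
The 5-membered ring has one sp³ carbon, so it is not fully conjugated — not aromatic (cyclopentadiene).
1 of the 2 rings is aromatic. Total: 1.

1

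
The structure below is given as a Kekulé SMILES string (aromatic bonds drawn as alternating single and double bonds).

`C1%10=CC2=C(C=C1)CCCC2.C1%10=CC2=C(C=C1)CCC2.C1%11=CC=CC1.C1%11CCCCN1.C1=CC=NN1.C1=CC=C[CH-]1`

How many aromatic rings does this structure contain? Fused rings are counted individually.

The SMILES encodes a six-membered carbon ring with three alternating C=C double bonds, fused to a saturated six-membered carbon ring; a six-membered carbon ring with three alternating C=C double bonds, fused to a saturated five-membered carbon ring; a five-membered carbon ring with two conjugated C=C double bonds and one sp³ carbon; a six-membered saturated ring of five carbons and one N–H nitrogen; a five-membered ring with two adjacent nitrogens (one bearing H, one in a double bond) and two double bonds; a five-membered all-carbon ring bearing a negative charge on one carbon, with two C=C double bonds.
The 6-membered ring is planar and fully conjugated; 3 ring double bonds give 6 π electrons. Since 6 = 4n+2 (n=1), it is aromatic (benzene ring).
The second 6-membered ring has four sp³ carbons, so it is not fully conjugated — not aromatic (cyclohexane ring).
The third 6-membered ring is planar and fully conjugated; 3 ring double bonds give 6 π electrons. 6 = 4(1)+2, so it is aromatic (benzene ring).
The 5-membered ring has three sp³ carbons, so it is not fully conjugated — not aromatic (cyclopentane ring).
The second 5-membered ring has one sp³ carbon, so it is not fully conjugated — not aromatic (cyclopentadiene).
The 6-membered ring with one N–H has only sp³ atoms, so it is not fully conjugated — not aromatic (piperidine).
The 5-membered ring with two adjacent nitrogens (one N–H, one =N–) is fully conjugated (every ring atom contributes a p orbital); 2 ring double bonds (4 π electrons) plus a heteroatom lone pair (2) give 6 π electrons. 6 = 4(1)+2, so it is aromatic (pyrazole).
The third 5-membered ring has a continuous p-orbital overlap around the ring; 2 ring double bonds (4 π electrons) plus the carbanion lone pair (2) give 6 π electrons. Since 6 = 4n+2 (n=1), it is aromatic (cyclopentadienyl anion).
4 of the 8 rings are aromatic. Total: 4.

4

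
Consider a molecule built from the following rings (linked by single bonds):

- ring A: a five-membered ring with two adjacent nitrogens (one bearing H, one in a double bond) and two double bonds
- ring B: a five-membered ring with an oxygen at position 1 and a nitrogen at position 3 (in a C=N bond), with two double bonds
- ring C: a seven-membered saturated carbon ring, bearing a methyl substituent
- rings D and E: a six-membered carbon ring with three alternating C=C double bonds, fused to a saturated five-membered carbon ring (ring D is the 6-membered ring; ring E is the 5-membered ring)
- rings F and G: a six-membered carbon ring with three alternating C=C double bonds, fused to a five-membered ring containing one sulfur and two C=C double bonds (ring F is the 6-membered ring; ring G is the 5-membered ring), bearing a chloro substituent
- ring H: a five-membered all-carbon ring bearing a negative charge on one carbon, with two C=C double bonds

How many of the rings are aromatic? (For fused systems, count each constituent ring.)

6

Ring A is planar and fully conjugated; 2 ring double bonds (4 π electrons) plus a heteroatom lone pair (2) give 6 π electrons. Since 6 = 4n+2 (n=1), ring A is aromatic (pyrazole).
Ring B has a continuous p-orbital overlap around the ring; 2 ring double bonds (4 π electrons) plus a heteroatom lone pair (2) give 6 π electrons. That satisfies 4n+2 with n=1, so ring B is aromatic (oxazole).
Ring C has only sp³ atoms, so it is not fully conjugated — not aromatic (cycloheptane).
Ring D is planar and fully conjugated; 3 ring double bonds give 6 π electrons. That satisfies 4n+2 with n=1, so ring D is aromatic (benzene ring).
Ring E has three sp³ carbons, so it is not fully conjugated — not aromatic (cyclopentane ring).
Rings F and G form a fused bicyclic system (with one sulfur) with 9 sp² atoms and 10 π electrons from ring double bonds plus a heteroatom lone pair. 10 = 4(2)+2, so the system is aromatic and both rings count as aromatic (benzothiophene).
Ring H has a continuous p-orbital overlap around the ring; 2 ring double bonds (4 π electrons) plus the carbanion lone pair (2) give 6 π electrons. That satisfies 4n+2 with n=1, so ring H is aromatic (cyclopentadienyl anion).
Aromatic: A, B, D, F, G, H. Total: 6.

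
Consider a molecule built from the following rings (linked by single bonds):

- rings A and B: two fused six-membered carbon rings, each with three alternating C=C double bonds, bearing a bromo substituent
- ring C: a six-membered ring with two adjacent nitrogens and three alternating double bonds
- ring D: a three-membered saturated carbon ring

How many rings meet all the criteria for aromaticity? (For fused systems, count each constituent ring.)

Rings A and B form a fused bicyclic system with 10 sp² atoms and 10 π electrons from ring double bonds. 10 = 4(2)+2, so the system is aromatic and both rings count as aromatic (naphthalene).
Ring C is fully conjugated (every ring atom contributes a p orbital); 3 ring double bonds give 6 π electrons. 6 = 4(1)+2, so ring C is aromatic (pyridazine).
Ring D has only sp³ atoms, so it is not fully conjugated — not aromatic (cyclopropane).
Aromatic: A, B, C. Total: 3.

3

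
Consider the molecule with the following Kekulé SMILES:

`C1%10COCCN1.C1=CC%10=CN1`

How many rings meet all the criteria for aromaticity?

1

The SMILES encodes a six-membered saturated ring with an oxygen and an N–H nitrogen at positions 1 and 4; a five-membered ring of four carbons and one nitrogen bearing a hydrogen, with two C=C double bonds.
The 6-membered ring with one oxygen and one N–H (1,4) has only sp³ atoms, so it is not fully conjugated — not aromatic (morpholine).
The 5-membered ring with one N–H is fully conjugated (every ring atom contributes a p orbital); 2 ring double bonds (4 π electrons) plus a heteroatom lone pair (2) give 6 π electrons. 6 = 4(1)+2, so it is aromatic (pyrrole).
1 of the 2 rings is aromatic. Total: 1.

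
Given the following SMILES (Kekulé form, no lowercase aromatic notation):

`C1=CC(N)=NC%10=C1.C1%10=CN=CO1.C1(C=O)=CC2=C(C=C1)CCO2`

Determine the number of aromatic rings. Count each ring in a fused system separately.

The SMILES encodes a six-membered ring of five carbons and one nitrogen with three alternating double bonds; a five-membered ring with an oxygen at position 1 and a nitrogen at position 3 (in a C=N bond), with two double bonds; a six-membered carbon ring with three alternating C=C double bonds, fused to a five-membered ring containing one oxygen and two sp³ carbons.
The 6-membered ring with one nitrogen has a continuous p-orbital overlap around the ring; 3 ring double bonds give 6 π electrons. That satisfies 4n+2 with n=1, so it is aromatic (pyridine).
The 5-membered ring with one oxygen and one =N– has a continuous p-orbital overlap around the ring; 2 ring double bonds (4 π electrons) plus a heteroatom lone pair (2) give 6 π electrons. That satisfies 4n+2 with n=1, so it is aromatic (oxazole).
The 6-membered ring has a continuous p-orbital overlap around the ring; 3 ring double bonds give 6 π electrons. Since 6 = 4n+2 (n=1), it is aromatic (benzene ring).
The 5-membered ring with one oxygen has two sp³ carbons, so it is not fully conjugated — not aromatic (oxolane ring).
3 of the 4 rings are aromatic. Total: 3.

3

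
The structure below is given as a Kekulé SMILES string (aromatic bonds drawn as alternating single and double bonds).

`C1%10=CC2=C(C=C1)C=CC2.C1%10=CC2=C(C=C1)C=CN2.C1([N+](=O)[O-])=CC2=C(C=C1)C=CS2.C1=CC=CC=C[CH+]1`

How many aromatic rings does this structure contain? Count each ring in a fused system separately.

6

The SMILES encodes a six-membered carbon ring with three alternating C=C double bonds, fused to a five-membered carbon ring containing one C=C double bond and one sp³ carbon; a six-membered carbon ring with three alternating C=C double bonds, fused to a five-membered ring containing one N–H nitrogen and two C=C double bonds; a six-membered carbon ring with three alternating C=C double bonds, fused to a five-membered ring containing one sulfur and two C=C double bonds; a seven-membered all-carbon ring bearing a positive charge on one carbon, with three C=C double bonds.
The 6-membered ring is fully conjugated (every ring atom contributes a p orbital); 3 ring double bonds give 6 π electrons. That satisfies 4n+2 with n=1, so it is aromatic (benzene ring).
The 5-membered ring has one sp³ carbon, so it is not fully conjugated — not aromatic (cyclopentene ring).
The fused 6/5-membered bicyclic (with one N–H) is a single π system with 9 sp² atoms and 10 π electrons from ring double bonds plus a heteroatom lone pair. 10 = 4(2)+2, so the system is aromatic and both rings count as aromatic (indole).
The fused 6/5-membered bicyclic (with one sulfur) is a single π system with 9 sp² atoms and 10 π electrons from ring double bonds plus a heteroatom lone pair. 10 = 4(2)+2, so the system is aromatic and both rings count as aromatic (benzothiophene).
The 7-membered ring is planar and fully conjugated; 3 ring double bonds (6 π electrons) plus the carbocation's empty p orbital (0, but keeps the ring conjugated) give 6 π electrons. Since 6 = 4n+2 (n=1), it is aromatic (tropylium cation).
6 of the 7 rings are aromatic. Total: 6.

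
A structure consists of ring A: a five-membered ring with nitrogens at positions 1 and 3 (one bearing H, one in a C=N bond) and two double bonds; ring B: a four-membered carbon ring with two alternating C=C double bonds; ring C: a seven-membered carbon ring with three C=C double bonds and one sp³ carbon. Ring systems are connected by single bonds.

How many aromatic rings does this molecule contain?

Ring A has a continuous p-orbital overlap around the ring; 2 ring double bonds (4 π electrons) plus a heteroatom lone pair (2) give 6 π electrons. 6 = 4(1)+2, so ring A is aromatic (imidazole).
Ring B has only sp² ring atoms; a planar conformation would have a fully conjugated π system of 4 electrons. But 4 = 4(1), which is 4n not 4n+2, so ring B is not aromatic (cyclobutadiene) — cyclobutadiene is antiaromatic and distorts to a rectangle.
Ring C has one sp³ carbon, so it is not fully conjugated — not aromatic (cycloheptatriene).
Aromatic: A. Total: 1.

1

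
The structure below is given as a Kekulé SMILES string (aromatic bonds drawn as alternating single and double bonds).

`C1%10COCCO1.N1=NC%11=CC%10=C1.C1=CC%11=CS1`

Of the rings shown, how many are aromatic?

2

The SMILES encodes a six-membered saturated ring with oxygens at positions 1 and 4; a six-membered ring with two adjacent nitrogens and three alternating double bonds; a five-membered ring of four carbons and one sulfur, with two C=C double bonds.
The 6-membered ring with two oxygens (1,4) has only sp³ atoms, so it is not fully conjugated — not aromatic (1,4-dioxane).
The 6-membered ring with two nitrogens (1,2) has a continuous p-orbital overlap around the ring; 3 ring double bonds give 6 π electrons. 6 = 4(1)+2, so it is aromatic (pyridazine).
The 5-membered ring with one sulfur is fully conjugated (every ring atom contributes a p orbital); 2 ring double bonds (4 π electrons) plus a heteroatom lone pair (2) give 6 π electrons. 6 = 4(1)+2, so it is aromatic (thiophene).
2 of the 3 rings are aromatic. Total: 2.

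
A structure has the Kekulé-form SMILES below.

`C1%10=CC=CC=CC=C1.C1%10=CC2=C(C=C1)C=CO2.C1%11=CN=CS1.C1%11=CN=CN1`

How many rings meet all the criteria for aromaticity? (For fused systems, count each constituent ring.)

4

The SMILES encodes an eight-membered carbon ring with four alternating C=C double bonds; a six-membered carbon ring with three alternating C=C double bonds, fused to a five-membered ring containing one oxygen and two C=C double bonds; a five-membered ring with a sulfur at position 1 and a nitrogen at position 3 (in a C=N bond), with two double bonds; a five-membered ring with nitrogens at positions 1 and 3 (one bearing H, one in a C=N bond) and two double bonds.
The 8-membered ring has only sp² ring atoms; a planar conformation would have a fully conjugated π system of 8 electrons. But 8 = 4(2), which is 4n not 4n+2, so it is not aromatic (cyclooctatetraene) — cyclooctatetraene distorts into a non-planar tub to avoid antiaromaticity.
The fused 6/5-membered bicyclic (with one oxygen) is a single π system with 9 sp² atoms and 10 π electrons from ring double bonds plus a heteroatom lone pair. 10 = 4(2)+2, so the system is aromatic and both rings count as aromatic (benzofuran).
The 5-membered ring with one sulfur and one =N– is planar and fully conjugated; 2 ring double bonds (4 π electrons) plus a heteroatom lone pair (2) give 6 π electrons. That satisfies 4n+2 with n=1, so it is aromatic (thiazole).
The 5-membered ring with two nitrogens (one N–H, one =N–) has a continuous p-orbital overlap around the ring; 2 ring double bonds (4 π electrons) plus a heteroatom lone pair (2) give 6 π electrons. 6 = 4(1)+2, so it is aromatic (imidazole).
4 of the 5 rings are aromatic. Total: 4.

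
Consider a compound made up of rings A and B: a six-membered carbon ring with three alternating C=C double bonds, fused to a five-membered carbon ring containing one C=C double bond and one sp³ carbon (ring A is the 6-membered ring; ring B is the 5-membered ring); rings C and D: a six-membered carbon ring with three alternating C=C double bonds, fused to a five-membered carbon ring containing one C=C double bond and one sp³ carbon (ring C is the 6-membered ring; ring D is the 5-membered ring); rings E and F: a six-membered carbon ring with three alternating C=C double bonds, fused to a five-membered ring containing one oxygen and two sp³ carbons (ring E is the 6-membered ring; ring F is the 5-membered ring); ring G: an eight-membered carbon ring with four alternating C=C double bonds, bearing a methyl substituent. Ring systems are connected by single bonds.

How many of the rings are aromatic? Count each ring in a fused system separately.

Ring A is fully conjugated (every ring atom contributes a p orbital); 3 ring double bonds give 6 π electrons. 6 = 4(1)+2, so ring A is aromatic (benzene ring).
Ring B has one sp³ carbon, so it is not fully conjugated — not aromatic (cyclopentene ring).
Ring C is fully conjugated (every ring atom contributes a p orbital); 3 ring double bonds give 6 π electrons. 6 = 4(1)+2, so ring C is aromatic (benzene ring).
Ring D has one sp³ carbon, so it is not fully conjugated — not aromatic (cyclopentene ring).
Ring E has a continuous p-orbital overlap around the ring; 3 ring double bonds give 6 π electrons. Since 6 = 4n+2 (n=1), ring E is aromatic (benzene ring).
Ring F has two sp³ carbons, so it is not fully conjugated — not aromatic (oxolane ring).
Ring G has only sp² ring atoms; a planar conformation would have a fully conjugated π system of 8 electrons. But 8 = 4(2), which is 4n not 4n+2, so ring G is not aromatic (cyclooctatetraene) — cyclooctatetraene distorts into a non-planar tub to avoid antiaromaticity.
Aromatic: A, C, E. Total: 3.

3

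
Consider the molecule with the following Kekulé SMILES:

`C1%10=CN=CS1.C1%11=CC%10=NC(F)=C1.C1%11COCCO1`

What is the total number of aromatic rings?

The SMILES encodes a five-membered ring with a sulfur at position 1 and a nitrogen at position 3 (in a C=N bond), with two double bonds; a six-membered ring of five carbons and one nitrogen with three alternating double bonds; a six-membered saturated ring with oxygens at positions 1 and 4.
The 5-membered ring with one sulfur and one =N– is fully conjugated (every ring atom contributes a p orbital); 2 ring double bonds (4 π electrons) plus a heteroatom lone pair (2) give 6 π electrons. Since 6 = 4n+2 (n=1), it is aromatic (thiazole).
The 6-membered ring with one nitrogen is planar and fully conjugated; 3 ring double bonds give 6 π electrons. 6 = 4(1)+2, so it is aromatic (pyridine).
The 6-membered ring with two oxygens (1,4) has only sp³ atoms, so it is not fully conjugated — not aromatic (1,4-dioxane).
2 of the 3 rings are aromatic. Total: 2.

2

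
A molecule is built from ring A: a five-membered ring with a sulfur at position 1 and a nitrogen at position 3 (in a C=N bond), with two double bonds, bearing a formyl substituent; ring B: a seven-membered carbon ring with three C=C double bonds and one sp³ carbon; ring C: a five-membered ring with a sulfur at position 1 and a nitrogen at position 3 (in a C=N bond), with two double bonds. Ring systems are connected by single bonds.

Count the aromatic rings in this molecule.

2

Ring A is planar and fully conjugated; 2 ring double bonds (4 π electrons) plus a heteroatom lone pair (2) give 6 π electrons. Since 6 = 4n+2 (n=1), ring A is aromatic (thiazole).
Ring B has one sp³ carbon, so it is not fully conjugated — not aromatic (cycloheptatriene).
Ring C is fully conjugated (every ring atom contributes a p orbital); 2 ring double bonds (4 π electrons) plus a heteroatom lone pair (2) give 6 π electrons. 6 = 4(1)+2, so ring C is aromatic (thiazole).
Aromatic: A, C. Total: 2.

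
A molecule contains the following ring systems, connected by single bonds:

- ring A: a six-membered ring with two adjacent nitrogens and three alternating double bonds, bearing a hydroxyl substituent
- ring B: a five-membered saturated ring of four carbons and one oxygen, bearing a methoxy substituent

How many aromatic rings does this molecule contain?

Ring A has a continuous p-orbital overlap around the ring; 3 ring double bonds give 6 π electrons. That satisfies 4n+2 with n=1, so ring A is aromatic (pyridazine).
Ring B has only sp³ atoms, so it is not fully conjugated — not aromatic (tetrahydrofuran).
Aromatic: A. Total: 1.

1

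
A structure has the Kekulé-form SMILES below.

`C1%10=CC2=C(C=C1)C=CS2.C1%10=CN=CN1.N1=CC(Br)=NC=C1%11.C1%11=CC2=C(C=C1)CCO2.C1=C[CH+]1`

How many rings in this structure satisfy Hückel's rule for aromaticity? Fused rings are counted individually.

The SMILES encodes a six-membered carbon ring with three alternating C=C double bonds, fused to a five-membered ring containing one sulfur and two C=C double bonds; a five-membered ring with nitrogens at positions 1 and 3 (one bearing H, one in a C=N bond) and two double bonds; a six-membered ring with nitrogens at positions 1 and 4 and three alternating double bonds; a six-membered carbon ring with three alternating C=C double bonds, fused to a five-membered ring containing one oxygen and two sp³ carbons; a three-membered all-carbon ring bearing a positive charge on one carbon, with one C=C double bond.
The fused 6/5-membered bicyclic (with one sulfur) is a single π system with 9 sp² atoms and 10 π electrons from ring double bonds plus a heteroatom lone pair. 10 = 4(2)+2, so the system is aromatic and both rings count as aromatic (benzothiophene).
The 5-membered ring with two nitrogens (one N–H, one =N–) is fully conjugated (every ring atom contributes a p orbital); 2 ring double bonds (4 π electrons) plus a heteroatom lone pair (2) give 6 π electrons. 6 = 4(1)+2, so it is aromatic (imidazole).
The 6-membered ring with two nitrogens (1,4) is fully conjugated (every ring atom contributes a p orbital); 3 ring double bonds give 6 π electrons. That satisfies 4n+2 with n=1, so it is aromatic (pyrazine).
The 6-membered ring has a continuous p-orbital overlap around the ring; 3 ring double bonds give 6 π electrons. 6 = 4(1)+2, so it is aromatic (benzene ring).
The 5-membered ring with one oxygen has two sp³ carbons, so it is not fully conjugated — not aromatic (oxolane ring).
The 3-membered ring is planar and fully conjugated; 1 ring double bond (2 π electrons) plus the carbocation's empty p orbital (0, but keeps the ring conjugated) give 2 π electrons. Since 2 = 4n+2 (n=0), it is aromatic (cyclopropenyl cation).
6 of the 7 rings are aromatic. Total: 6.

6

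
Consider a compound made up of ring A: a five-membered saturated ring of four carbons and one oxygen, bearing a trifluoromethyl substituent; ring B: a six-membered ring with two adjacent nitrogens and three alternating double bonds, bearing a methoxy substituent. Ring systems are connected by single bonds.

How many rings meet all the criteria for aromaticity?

Ring A has only sp³ atoms, so it is not fully conjugated — not aromatic (tetrahydrofuran).
Ring B is planar and fully conjugated; 3 ring double bonds give 6 π electrons. That satisfies 4n+2 with n=1, so ring B is aromatic (pyridazine).
Aromatic: B. Total: 1.

1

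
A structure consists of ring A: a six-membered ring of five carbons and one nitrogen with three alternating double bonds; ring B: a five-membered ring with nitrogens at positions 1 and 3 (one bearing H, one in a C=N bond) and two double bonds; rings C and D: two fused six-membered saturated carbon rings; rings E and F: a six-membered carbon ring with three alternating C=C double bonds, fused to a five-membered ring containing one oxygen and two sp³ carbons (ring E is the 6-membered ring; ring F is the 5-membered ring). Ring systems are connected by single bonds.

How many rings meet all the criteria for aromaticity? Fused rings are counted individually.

Ring A is planar and fully conjugated; 3 ring double bonds give 6 π electrons. That satisfies 4n+2 with n=1, so ring A is aromatic (pyridine).
Ring B is planar and fully conjugated; 2 ring double bonds (4 π electrons) plus a heteroatom lone pair (2) give 6 π electrons. 6 = 4(1)+2, so ring B is aromatic (imidazole).
Ring C has only sp³ atoms, so it is not fully conjugated — not aromatic (cyclohexane ring).
Ring D has only sp³ atoms, so it is not fully conjugated — not aromatic (cyclohexane ring).
Ring E has a continuous p-orbital overlap around the ring; 3 ring double bonds give 6 π electrons. 6 = 4(1)+2, so ring E is aromatic (benzene ring).
Ring F has two sp³ carbons, so it is not fully conjugated — not aromatic (oxolane ring).
Aromatic: A, B, E. Total: 3.

3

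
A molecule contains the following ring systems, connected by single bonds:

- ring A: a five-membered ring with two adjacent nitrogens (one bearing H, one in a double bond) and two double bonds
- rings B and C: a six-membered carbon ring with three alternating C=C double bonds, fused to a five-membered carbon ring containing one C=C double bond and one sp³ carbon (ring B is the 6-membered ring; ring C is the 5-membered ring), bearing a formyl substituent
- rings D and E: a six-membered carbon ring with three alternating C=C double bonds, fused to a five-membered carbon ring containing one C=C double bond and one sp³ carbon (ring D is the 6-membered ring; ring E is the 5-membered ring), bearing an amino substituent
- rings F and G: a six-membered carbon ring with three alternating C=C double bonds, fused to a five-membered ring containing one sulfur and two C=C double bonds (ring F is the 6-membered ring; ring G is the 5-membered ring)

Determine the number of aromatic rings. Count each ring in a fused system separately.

Ring A has a continuous p-orbital overlap around the ring; 2 ring double bonds (4 π electrons) plus a heteroatom lone pair (2) give 6 π electrons. 6 = 4(1)+2, so ring A is aromatic (pyrazole).
Ring B is planar and fully conjugated; 3 ring double bonds give 6 π electrons. That satisfies 4n+2 with n=1, so ring B is aromatic (benzene ring).
Ring C has one sp³ carbon, so it is not fully conjugated — not aromatic (cyclopentene ring).
Ring D is fully conjugated (every ring atom contributes a p orbital); 3 ring double bonds give 6 π electrons. 6 = 4(1)+2, so ring D is aromatic (benzene ring).
Ring E has one sp³ carbon, so it is not fully conjugated — not aromatic (cyclopentene ring).
Rings F and G form a fused bicyclic system (with one sulfur) with 9 sp² atoms and 10 π electrons from ring double bonds plus a heteroatom lone pair. 10 = 4(2)+2, so the system is aromatic and both rings count as aromatic (benzothiophene).
Aromatic: A, B, D, F, G. Total: 5.

5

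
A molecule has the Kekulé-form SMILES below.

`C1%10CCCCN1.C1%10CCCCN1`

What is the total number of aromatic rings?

0

The SMILES encodes a six-membered saturated ring of five carbons and one N–H nitrogen; a six-membered saturated ring of five carbons and one N–H nitrogen.
The 6-membered ring with one N–H has only sp³ atoms, so it is not fully conjugated — not aromatic (piperidine).
The second 6-membered ring with one N–H has only sp³ atoms, so it is not fully conjugated — not aromatic (piperidine).
None of the rings are aromatic. Total: 0.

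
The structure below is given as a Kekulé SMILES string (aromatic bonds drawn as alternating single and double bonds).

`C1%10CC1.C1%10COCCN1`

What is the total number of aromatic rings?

0

The SMILES encodes a three-membered saturated carbon ring; a six-membered saturated ring with an oxygen and an N–H nitrogen at positions 1 and 4.
The 3-membered ring has only sp³ atoms, so it is not fully conjugated — not aromatic (cyclopropane).
The 6-membered ring with one oxygen and one N–H (1,4) has only sp³ atoms, so it is not fully conjugated — not aromatic (morpholine).
None of the rings are aromatic. Total: 0.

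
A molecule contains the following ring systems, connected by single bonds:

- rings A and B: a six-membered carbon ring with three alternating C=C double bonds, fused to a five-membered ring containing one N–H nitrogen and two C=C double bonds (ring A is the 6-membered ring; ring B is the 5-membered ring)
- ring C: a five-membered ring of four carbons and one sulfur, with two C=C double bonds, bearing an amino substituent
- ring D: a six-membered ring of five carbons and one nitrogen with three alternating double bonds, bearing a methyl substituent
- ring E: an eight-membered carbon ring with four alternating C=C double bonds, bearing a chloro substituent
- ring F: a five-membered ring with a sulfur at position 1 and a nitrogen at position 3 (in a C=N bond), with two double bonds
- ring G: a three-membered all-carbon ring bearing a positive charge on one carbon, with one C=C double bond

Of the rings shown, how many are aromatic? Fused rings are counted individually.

6

Rings A and B form a fused bicyclic system (with one N–H) with 9 sp² atoms and 10 π electrons from ring double bonds plus a heteroatom lone pair. 10 = 4(2)+2, so the system is aromatic and both rings count as aromatic (indole).
Ring C is planar and fully conjugated; 2 ring double bonds (4 π electrons) plus a heteroatom lone pair (2) give 6 π electrons. Since 6 = 4n+2 (n=1), ring C is aromatic (thiophene).
Ring D is planar and fully conjugated; 3 ring double bonds give 6 π electrons. Since 6 = 4n+2 (n=1), ring D is aromatic (pyridine).
Ring E has only sp² ring atoms; a planar conformation would have a fully conjugated π system of 8 electrons. But 8 = 4(2), which is 4n not 4n+2, so ring E is not aromatic (cyclooctatetraene) — cyclooctatetraene distorts into a non-planar tub to avoid antiaromaticity.
Ring F is planar and fully conjugated; 2 ring double bonds (4 π electrons) plus a heteroatom lone pair (2) give 6 π electrons. That satisfies 4n+2 with n=1, so ring F is aromatic (thiazole).
Ring G has a continuous p-orbital overlap around the ring; 1 ring double bond (2 π electrons) plus the carbocation's empty p orbital (0, but keeps the ring conjugated) give 2 π electrons. 2 = 4(0)+2, so ring G is aromatic (cyclopropenyl cation).
Aromatic: A, B, C, D, F, G. Total: 6.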